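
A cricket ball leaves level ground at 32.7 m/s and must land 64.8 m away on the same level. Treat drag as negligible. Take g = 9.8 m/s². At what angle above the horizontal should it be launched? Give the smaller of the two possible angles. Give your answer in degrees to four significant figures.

18.22°

From R = (v₀²/g) sin 2θ: sin 2θ = 9.80 × 64.8 / 1069.3 = 0.5939.
2θ = 36.43° or 180° − 36.43° = 143.6°, so θ = 18.22° or 71.78°.
The smaller angle is 18.22°.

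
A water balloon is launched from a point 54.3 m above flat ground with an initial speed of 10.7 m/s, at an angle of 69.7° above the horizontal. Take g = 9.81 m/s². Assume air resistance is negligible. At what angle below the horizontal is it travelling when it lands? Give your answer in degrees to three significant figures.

vₓ = 10.70 cos 69.7° = 3.712 m/s; v_y0 = 10.70 sin 69.7° = 10.04 m/s.
The projectile lands when y = 54.3 + (10.04) t − ½·9.81·t² = 0. Positive root: t = (10.04 + √(10.04² + 2·9.81·54.3)) / 9.81 = (10.04 + 34.15) / 9.81 = 4.504 s.
At impact: v_y = v_y0 − g t = −34.15 m/s; vₓ = 3.712 m/s.
Angle below horizontal: arctan(|v_y|/vₓ) = arctan(34.15/3.712) = 83.80°.

83.8°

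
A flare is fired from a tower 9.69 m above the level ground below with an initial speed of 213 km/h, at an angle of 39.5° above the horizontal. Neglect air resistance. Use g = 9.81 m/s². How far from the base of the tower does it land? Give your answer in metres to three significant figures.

362 m

Convert: 213 km/h = 213/3.6 = 59.17 m/s.
Horizontal component vₓ = 59.17 cos 39.5° = 45.65 m/s; vertical v_y0 = 59.17 sin 39.5° = 37.63 m/s.
The projectile lands when y = 9.69 + (37.63) t − ½·9.81·t² = 0. Positive root: t = (37.63 + √(37.63² + 2·9.81·9.69)) / 9.81 = (37.63 + 40.08) / 9.81 = 7.922 s.
Horizontal distance: R = vₓ t = 45.65 × 7.922 = 361.7 m.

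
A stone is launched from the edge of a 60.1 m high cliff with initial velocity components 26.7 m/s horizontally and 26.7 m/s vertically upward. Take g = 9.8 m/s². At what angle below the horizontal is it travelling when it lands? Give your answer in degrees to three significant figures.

The projectile lands when y = 60.1 + (26.70) t − ½·9.80·t² = 0. Positive root: t = (26.70 + √(26.70² + 2·9.80·60.1)) / 9.80 = (26.70 + 43.48) / 9.80 = 7.162 s.
At impact: v_y = v_y0 − g t = −43.48 m/s; vₓ = 26.70 m/s.
Angle below horizontal: arctan(|v_y|/vₓ) = arctan(43.48/26.70) = 58.45°.

58.4°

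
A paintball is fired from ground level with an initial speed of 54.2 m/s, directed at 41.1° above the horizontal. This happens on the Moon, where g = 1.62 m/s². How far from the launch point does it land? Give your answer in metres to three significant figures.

1800 m

Components: vₓ = 54.20 cos 41.1° = 40.84 m/s, v_y0 = 54.20 sin 41.1° = 35.63 m/s.
Time aloft: T = 2 v_y0 / g = 2 × 35.63 / 1.62 = 43.99 s.
Horizontal distance R = vₓ T = 40.84 × 43.99 = 1797 m.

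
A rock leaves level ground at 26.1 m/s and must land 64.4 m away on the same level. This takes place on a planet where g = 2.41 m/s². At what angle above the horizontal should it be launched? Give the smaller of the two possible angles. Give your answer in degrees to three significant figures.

6.58°

From R = (v₀²/g) sin 2θ: sin 2θ = 2.41 × 64.4 / 681.21 = 0.2278.
2θ = 13.17° or 180° − 13.17° = 166.8°, so θ = 6.585° or 83.42°.
The smaller angle is 6.585°.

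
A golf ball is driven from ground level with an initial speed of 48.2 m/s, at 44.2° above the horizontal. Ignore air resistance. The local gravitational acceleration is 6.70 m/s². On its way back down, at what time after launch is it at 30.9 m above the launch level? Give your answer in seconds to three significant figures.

9.01 s

Resolve: vₓ = 48.20 cos 44.2° = 34.56 m/s and v_y0 = 48.20 sin 44.2° = 33.60 m/s.
Set y = v_y0 t − ½ g t² = 30.9: 3.350 t² − 33.60 t + 30.9 = 0.
Quadratic formula: t = (33.60 ± √715.13) / 6.70 = (33.60 ± 26.74) / 6.70 → t = 1.024 s or 9.007 s.
The descending-branch root is 9.007 s.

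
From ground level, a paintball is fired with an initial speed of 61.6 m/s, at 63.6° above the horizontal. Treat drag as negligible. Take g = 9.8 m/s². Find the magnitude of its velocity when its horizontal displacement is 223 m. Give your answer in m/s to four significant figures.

36.82 m/s

Components: vₓ = 61.60 cos 63.6° = 27.39 m/s, v_y0 = 61.60 sin 63.6° = 55.18 m/s.
x = vₓ t ⇒ t = 223/27.39 = 8.142 s.
Vertical velocity there: v_y = v_y0 − g t = 55.18 − 9.80 × 8.142 = −24.61 m/s.
Speed: √(vₓ² + v_y²) = √(27.39² + 24.61²) = 36.82 m/s.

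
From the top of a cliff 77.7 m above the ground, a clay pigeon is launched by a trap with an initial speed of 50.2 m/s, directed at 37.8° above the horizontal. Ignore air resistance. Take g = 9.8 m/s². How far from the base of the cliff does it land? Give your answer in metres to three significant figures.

Horizontal component vₓ = 50.20 cos 37.8° = 39.67 m/s; vertical v_y0 = 50.20 sin 37.8° = 30.77 m/s.
The projectile lands when y = 77.7 + (30.77) t − ½·9.80·t² = 0. Positive root: t = (30.77 + √(30.77² + 2·9.80·77.7)) / 9.80 = (30.77 + 49.69) / 9.80 = 8.210 s.
Horizontal distance: R = vₓ t = 39.67 × 8.210 = 325.7 m.

326 m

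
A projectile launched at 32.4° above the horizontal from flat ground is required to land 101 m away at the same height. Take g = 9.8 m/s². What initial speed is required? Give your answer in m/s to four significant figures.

From R = (v₀² / g) sin 2θ: v₀ = √(gR / sin 2θ).
v₀ = √(9.80 × 101 / sin 64.80°) = √(989.8 / 0.9048) = √1093.9 = 33.07 m/s.

33.07 m/s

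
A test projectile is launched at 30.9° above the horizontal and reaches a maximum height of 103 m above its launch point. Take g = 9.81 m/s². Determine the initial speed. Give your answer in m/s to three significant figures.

87.5 m/s

At the peak v_y = 0, so v_y0 = √(2gH) = √(2 × 9.81 × 103) = 44.95 m/s.
v_y0 = v₀ sin θ ⇒ v₀ = 44.95 / sin 30.9° = 87.54 m/s.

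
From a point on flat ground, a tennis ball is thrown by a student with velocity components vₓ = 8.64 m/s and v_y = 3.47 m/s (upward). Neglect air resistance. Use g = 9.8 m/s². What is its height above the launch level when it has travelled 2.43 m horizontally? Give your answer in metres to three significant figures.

Time to reach x = 2.43 m: t = x/vₓ = 2.43/8.640 = 0.2812 s.
Height: y = v_y0 t − ½ g t² = 3.470 × 0.2812 − 4.900 × 0.2812² = 0.9759 − 0.3876 = 0.5883 m.

0.588 m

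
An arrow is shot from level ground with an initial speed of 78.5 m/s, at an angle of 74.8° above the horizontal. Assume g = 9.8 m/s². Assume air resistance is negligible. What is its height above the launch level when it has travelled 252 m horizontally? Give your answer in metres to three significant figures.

vₓ = 78.50 cos 74.8° = 20.58 m/s; v_y0 = 78.50 sin 74.8° = 75.75 m/s.
At x = 252 m, t = x/vₓ = 252/20.58 = 12.24 s.
Height: y = v_y0 t − ½ g t² = 75.75 × 12.24 − 4.900 × 12.24² = 927.5 − 734.6 = 193.0 m.

193 m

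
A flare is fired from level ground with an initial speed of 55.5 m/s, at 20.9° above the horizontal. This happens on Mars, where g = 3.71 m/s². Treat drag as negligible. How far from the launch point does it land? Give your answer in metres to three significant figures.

Components: vₓ = 55.50 cos 20.9° = 51.85 m/s, v_y0 = 55.50 sin 20.9° = 19.80 m/s.
Time aloft: T = 2 v_y0 / g = 2 × 19.80 / 3.71 = 10.67 s.
Horizontal distance R = vₓ T = 51.85 × 10.67 = 553.4 m.

553 m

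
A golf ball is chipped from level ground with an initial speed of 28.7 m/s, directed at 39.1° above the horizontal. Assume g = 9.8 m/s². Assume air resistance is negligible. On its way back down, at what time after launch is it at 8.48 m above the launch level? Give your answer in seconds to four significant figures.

3.143 s

Resolve: vₓ = 28.70 cos 39.1° = 22.27 m/s and v_y0 = 28.70 sin 39.1° = 18.10 m/s.
Height y(t) = 18.10 t − 4.900 t² = 8.48 gives 4.900 t² − 18.10 t + 8.48 = 0.
t = [18.10 ± √(18.10² − 2·9.80·8.48)] / 9.80 = (18.10 ± 12.70) / 9.80, so t = 0.5506 s or t = 3.143 s.
The descending-branch root is 3.143 s.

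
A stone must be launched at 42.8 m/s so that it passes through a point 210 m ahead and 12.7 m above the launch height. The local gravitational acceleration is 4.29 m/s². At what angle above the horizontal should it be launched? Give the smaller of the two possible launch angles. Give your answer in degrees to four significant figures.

Trajectory: y = x tanθ − g x² (1 + tan²θ)/(2v₀²). With x = 210, y = 12.7, v₀ = 42.8, g = 4.29:
51.64 tan²θ − 210 tanθ + (64.34) = 0.
tanθ = [210 ± √(210² − 4 × 51.64 × (64.34))] / (2 × 51.64) = (210 ± 175.5) / 103.3, giving tanθ = 0.3338 or 3.733.
θ = 18.46° or 75.00°; the smaller is 18.46°.

18.46°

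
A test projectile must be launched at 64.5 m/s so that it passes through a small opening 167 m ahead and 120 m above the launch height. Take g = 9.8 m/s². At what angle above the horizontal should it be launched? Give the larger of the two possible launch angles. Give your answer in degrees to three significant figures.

Trajectory: y = x tanθ − g x² (1 + tan²θ)/(2v₀²). With x = 167, y = 120, v₀ = 64.5, g = 9.80:
32.85 tan²θ − 167 tanθ + (152.8) = 0.
tanθ = [167 ± √(167² − 4 × 32.85 × (152.8))] / (2 × 32.85) = (167 ± 88.35) / 65.70, giving tanθ = 1.197 or 3.887.
θ = 50.13° or 75.57°; the larger is 75.57°.

75.6°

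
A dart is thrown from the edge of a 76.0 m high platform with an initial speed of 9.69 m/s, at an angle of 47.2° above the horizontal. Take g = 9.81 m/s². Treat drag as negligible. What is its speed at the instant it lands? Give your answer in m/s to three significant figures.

vₓ = 9.690 cos 47.2° = 6.584 m/s; v_y0 = 9.690 sin 47.2° = 7.110 m/s.
With up positive and y = 0 at the ground: y(t) = 76.0 + (7.110) t − 4.905 t². Setting y = 0 and taking the positive root: t = [7.110 + √(7.110² + 2·9.81·76.0)] / 9.81 = (7.110 + 39.26) / 9.81 = 4.727 s.
Vertical velocity at impact: v_y = v_y0 − g t = 7.110 − 9.81 × 4.727 = −39.26 m/s.
Speed: |v| = √(vₓ² + v_y²) = √(6.584² + 39.26²) = 39.81 m/s.

39.8 m/s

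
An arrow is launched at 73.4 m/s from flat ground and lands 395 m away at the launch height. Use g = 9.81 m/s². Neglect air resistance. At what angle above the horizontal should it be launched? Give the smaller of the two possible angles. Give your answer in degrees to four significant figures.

From R = (v₀²/g) sin 2θ: sin 2θ = 9.81 × 395 / 5387.6 = 0.7192.
2θ = 45.99° or 180° − 45.99° = 134.0°, so θ = 23.00° or 67.00°.
The smaller angle is 23.00°.

23.00°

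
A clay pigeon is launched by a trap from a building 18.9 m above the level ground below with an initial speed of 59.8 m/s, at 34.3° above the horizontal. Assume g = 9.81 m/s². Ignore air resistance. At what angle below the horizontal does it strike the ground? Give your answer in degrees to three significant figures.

38.2°

Resolve: vₓ = 59.80 cos 34.3° = 49.40 m/s and v_y0 = 59.80 sin 34.3° = 33.70 m/s.
The projectile lands when y = 18.9 + (33.70) t − ½·9.81·t² = 0. Positive root: t = (33.70 + √(33.70² + 2·9.81·18.9)) / 9.81 = (33.70 + 38.81) / 9.81 = 7.392 s.
At impact: v_y = v_y0 − g t = −38.81 m/s; vₓ = 49.40 m/s.
Angle below horizontal: arctan(|v_y|/vₓ) = arctan(38.81/49.40) = 38.16°.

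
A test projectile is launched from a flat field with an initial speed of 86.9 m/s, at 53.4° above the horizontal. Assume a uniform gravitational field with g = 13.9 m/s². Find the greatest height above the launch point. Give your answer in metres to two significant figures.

Resolve: vₓ = 86.90 cos 53.4° = 51.81 m/s and v_y0 = 86.90 sin 53.4° = 69.76 m/s.
Peak height H = v_y0² / (2g) = 4867.1 / 27.80 = 175.1 m.

180 m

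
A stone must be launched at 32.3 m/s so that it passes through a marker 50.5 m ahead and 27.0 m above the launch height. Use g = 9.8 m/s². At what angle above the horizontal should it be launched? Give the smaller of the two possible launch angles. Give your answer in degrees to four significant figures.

Trajectory: y = x tanθ − g x² (1 + tan²θ)/(2v₀²). With x = 50.5, y = 27.0, v₀ = 32.3, g = 9.80:
11.98 tan²θ − 50.5 tanθ + (38.98) = 0.
tanθ = [50.5 ± √(50.5² − 4 × 11.98 × (38.98))] / (2 × 11.98) = (50.5 ± 26.13) / 23.96, giving tanθ = 1.017 or 3.199.
θ = 45.49° or 72.64°; the smaller is 45.49°.

45.49°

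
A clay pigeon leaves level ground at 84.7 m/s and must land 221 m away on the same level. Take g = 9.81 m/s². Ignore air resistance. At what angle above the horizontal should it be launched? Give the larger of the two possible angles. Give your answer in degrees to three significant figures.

81.2°

R = v₀² sin 2θ / g gives sin 2θ = gR/v₀² = 9.81·221/84.7² = 0.3022.
2θ = 17.59° or 180° − 17.59° = 162.4°, so θ = 8.795° or 81.21°.
The larger angle is 81.21°.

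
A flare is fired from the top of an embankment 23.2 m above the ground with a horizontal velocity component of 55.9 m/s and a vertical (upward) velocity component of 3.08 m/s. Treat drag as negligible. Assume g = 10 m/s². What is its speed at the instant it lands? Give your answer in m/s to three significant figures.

Vertical motion (up positive, ground at y = 0): 5.000 t² − (3.080) t − 23.2 = 0, so t = (3.080 + √(3.080² + 2·10.0·23.2)) / 10.0 = (3.080 + 21.76) / 10.0 = 2.484 s.
Vertical velocity at impact: v_y = v_y0 − g t = 3.080 − 10.0 × 2.484 = −21.76 m/s.
Speed: |v| = √(vₓ² + v_y²) = √(55.90² + 21.76²) = 59.99 m/s.

60.0 m/s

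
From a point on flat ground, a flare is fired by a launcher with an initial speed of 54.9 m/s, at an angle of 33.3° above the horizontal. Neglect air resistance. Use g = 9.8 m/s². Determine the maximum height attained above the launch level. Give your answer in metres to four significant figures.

Components: vₓ = 54.90 cos 33.3° = 45.89 m/s, v_y0 = 54.90 sin 33.3° = 30.14 m/s.
Maximum height: H = v_y0² / (2g) = 30.14² / (2 × 9.80) = 46.35 m.

46.35 m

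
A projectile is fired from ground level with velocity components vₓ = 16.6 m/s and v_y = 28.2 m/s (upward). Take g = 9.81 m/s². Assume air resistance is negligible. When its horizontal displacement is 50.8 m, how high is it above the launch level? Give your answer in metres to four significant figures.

40.36 m

x = vₓ t ⇒ t = 50.8/16.60 = 3.060 s.
Height: y = v_y0 t − ½ g t² = 28.20 × 3.060 − 4.905 × 3.060² = 86.30 − 45.94 = 40.36 m.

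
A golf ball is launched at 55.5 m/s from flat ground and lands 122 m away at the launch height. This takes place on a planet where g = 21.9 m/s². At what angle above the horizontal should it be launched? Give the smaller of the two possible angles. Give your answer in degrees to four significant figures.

Level-ground range R = v₀² sin(2θ)/g ⇒ sin(2θ) = gR/v₀² = 21.9 × 122 / 55.5² = 0.8674.
2θ = 60.16° or 180° − 60.16° = 119.8°, so θ = 30.08° or 59.92°.
The smaller angle is 30.08°.

30.08°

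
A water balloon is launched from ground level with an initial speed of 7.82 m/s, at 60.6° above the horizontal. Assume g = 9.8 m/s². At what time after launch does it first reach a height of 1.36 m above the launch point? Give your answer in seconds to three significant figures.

Horizontal component vₓ = 7.820 cos 60.6° = 3.839 m/s; vertical v_y0 = 7.820 sin 60.6° = 6.813 m/s.
Require v_y0 t − ½ g t² = 1.36, i.e. 4.900 t² − 6.813 t + 1.36 = 0.
t = [6.813 ± √(6.813² − 2·9.80·1.36)] / 9.80 = (6.813 ± 4.445) / 9.80, so t = 0.2416 s or t = 1.149 s.
The first (ascending) time is 0.2416 s.

0.242 s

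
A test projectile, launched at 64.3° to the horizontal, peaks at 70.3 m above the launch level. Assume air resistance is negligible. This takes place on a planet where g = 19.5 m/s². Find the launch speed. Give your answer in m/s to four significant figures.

58.11 m/s

At the peak v_y = 0, so v_y0 = √(2gH) = √(2 × 19.5 × 70.3) = 52.36 m/s.
v_y0 = v₀ sin θ ⇒ v₀ = 52.36 / sin 64.3° = 58.11 m/s.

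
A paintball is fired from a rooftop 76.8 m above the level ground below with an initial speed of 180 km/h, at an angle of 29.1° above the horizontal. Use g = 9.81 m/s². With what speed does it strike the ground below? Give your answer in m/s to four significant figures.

Convert: 180 km/h = 180/3.6 = 50.00 m/s.
Horizontal component vₓ = 50.00 cos 29.1° = 43.69 m/s; vertical v_y0 = 50.00 sin 29.1° = 24.32 m/s.
Vertical motion (up positive, ground at y = 0): 4.905 t² − (24.32) t − 76.8 = 0, so t = (24.32 + √(24.32² + 2·9.81·76.8)) / 9.81 = (24.32 + 45.81) / 9.81 = 7.148 s.
Vertical velocity at impact: v_y = v_y0 − g t = 24.32 − 9.81 × 7.148 = −45.81 m/s.
Speed: |v| = √(vₓ² + v_y²) = √(43.69² + 45.81²) = 63.30 m/s.

63.30 m/s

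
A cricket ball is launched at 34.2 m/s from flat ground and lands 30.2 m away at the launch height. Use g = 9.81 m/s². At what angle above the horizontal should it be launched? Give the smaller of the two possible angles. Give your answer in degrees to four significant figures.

7.336°

R = v₀² sin 2θ / g gives sin 2θ = gR/v₀² = 9.81·30.2/34.2² = 0.2533.
2θ = 14.67° or 180° − 14.67° = 165.3°, so θ = 7.336° or 82.66°.
The smaller angle is 7.336°.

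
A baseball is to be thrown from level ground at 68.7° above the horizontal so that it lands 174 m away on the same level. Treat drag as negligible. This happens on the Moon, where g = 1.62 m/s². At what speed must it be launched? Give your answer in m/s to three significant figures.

Level-ground range: R = v₀² sin(2θ)/g, so v₀ = √(gR / sin 2θ).
v₀ = √(1.62 × 174 / sin 137.4°) = √(281.9 / 0.6769) = √416.44 = 20.41 m/s.

20.4 m/s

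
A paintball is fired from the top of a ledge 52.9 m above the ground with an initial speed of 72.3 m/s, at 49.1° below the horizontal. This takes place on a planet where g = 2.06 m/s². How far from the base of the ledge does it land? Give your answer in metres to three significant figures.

vₓ = 72.30 cos 49.1° = 47.34 m/s; v_y0 = −54.65 m/s (downward).
The projectile lands when y = 52.9 + (−54.65) t − ½·2.06·t² = 0. Positive root: t = (−54.65 + √(54.65² + 2·2.06·52.9)) / 2.06 = (−54.65 + 56.61) / 2.06 = 0.9510 s.
Horizontal distance: R = vₓ t = 47.34 × 0.9510 = 45.02 m.

45.0 m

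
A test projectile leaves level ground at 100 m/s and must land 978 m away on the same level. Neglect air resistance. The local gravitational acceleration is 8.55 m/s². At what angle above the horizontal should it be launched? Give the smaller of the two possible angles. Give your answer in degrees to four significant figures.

28.37°

Level-ground range R = v₀² sin(2θ)/g ⇒ sin(2θ) = gR/v₀² = 8.55 × 978 / 100² = 0.8362.
2θ = 56.74° or 180° − 56.74° = 123.3°, so θ = 28.37° or 61.63°.
The smaller angle is 28.37°.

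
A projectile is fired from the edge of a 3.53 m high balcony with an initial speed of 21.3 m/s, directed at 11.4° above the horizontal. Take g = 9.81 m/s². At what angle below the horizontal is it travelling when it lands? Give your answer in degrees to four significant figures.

Components: vₓ = 21.30 cos 11.4° = 20.88 m/s, v_y0 = 21.30 sin 11.4° = 4.210 m/s.
The projectile lands when y = 3.53 + (4.210) t − ½·9.81·t² = 0. Positive root: t = (4.210 + √(4.210² + 2·9.81·3.53)) / 9.81 = (4.210 + 9.326) / 9.81 = 1.380 s.
At impact: v_y = v_y0 − g t = −9.326 m/s; vₓ = 20.88 m/s.
Angle below horizontal: arctan(|v_y|/vₓ) = arctan(9.326/20.88) = 24.07°.

24.07°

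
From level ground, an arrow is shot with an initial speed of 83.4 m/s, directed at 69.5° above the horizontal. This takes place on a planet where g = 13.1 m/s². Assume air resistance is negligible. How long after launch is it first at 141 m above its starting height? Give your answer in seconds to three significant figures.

Horizontal component vₓ = 83.40 cos 69.5° = 29.21 m/s; vertical v_y0 = 83.40 sin 69.5° = 78.12 m/s.
Set y = v_y0 t − ½ g t² = 141: 6.550 t² − 78.12 t + 141 = 0.
Quadratic formula: t = (78.12 ± √2408.3) / 13.1 = (78.12 ± 49.07) / 13.1 → t = 2.217 s or 9.709 s.
The first (ascending) time is 2.217 s.

2.22 s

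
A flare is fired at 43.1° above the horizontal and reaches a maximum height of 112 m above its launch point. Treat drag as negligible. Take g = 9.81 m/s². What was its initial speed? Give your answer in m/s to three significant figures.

68.6 m/s

At the peak v_y = 0, so v_y0 = √(2gH) = √(2 × 9.81 × 112) = 46.88 m/s.
v_y0 = v₀ sin θ ⇒ v₀ = 46.88 / sin 43.1° = 68.61 m/s.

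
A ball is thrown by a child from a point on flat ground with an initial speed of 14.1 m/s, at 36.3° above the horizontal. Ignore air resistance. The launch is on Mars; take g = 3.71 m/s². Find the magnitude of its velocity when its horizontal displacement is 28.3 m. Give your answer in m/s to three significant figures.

Horizontal component vₓ = 14.10 cos 36.3° = 11.36 m/s; vertical v_y0 = 14.10 sin 36.3° = 8.347 m/s.
x = vₓ t ⇒ t = 28.3/11.36 = 2.490 s.
Vertical velocity there: v_y = v_y0 − g t = 8.347 − 3.71 × 2.490 = −0.8920 m/s.
Speed: √(vₓ² + v_y²) = √(11.36² + 0.8920²) = 11.40 m/s.

11.4 m/s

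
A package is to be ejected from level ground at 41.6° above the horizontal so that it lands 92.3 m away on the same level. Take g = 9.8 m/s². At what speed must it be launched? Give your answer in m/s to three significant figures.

From R = (v₀² / g) sin 2θ: v₀ = √(gR / sin 2θ).
v₀ = √(9.80 × 92.3 / sin 83.20°) = √(904.5 / 0.9930) = √910.95 = 30.18 m/s.

30.2 m/s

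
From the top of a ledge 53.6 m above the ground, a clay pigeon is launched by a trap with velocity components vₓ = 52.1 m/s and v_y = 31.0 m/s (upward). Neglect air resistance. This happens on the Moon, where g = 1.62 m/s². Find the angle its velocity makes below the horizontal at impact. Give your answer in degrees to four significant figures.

32.88°

Vertical motion (up positive, ground at y = 0): 0.8100 t² − (31.00) t − 53.6 = 0, so t = (31.00 + √(31.00² + 2·1.62·53.6)) / 1.62 = (31.00 + 33.68) / 1.62 = 39.93 s.
At impact: v_y = v_y0 − g t = −33.68 m/s; vₓ = 52.10 m/s.
Angle below horizontal: arctan(|v_y|/vₓ) = arctan(33.68/52.10) = 32.88°.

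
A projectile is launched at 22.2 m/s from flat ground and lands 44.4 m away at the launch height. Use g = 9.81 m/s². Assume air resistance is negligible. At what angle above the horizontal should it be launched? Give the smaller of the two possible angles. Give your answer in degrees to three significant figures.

31.1°

R = v₀² sin 2θ / g gives sin 2θ = gR/v₀² = 9.81·44.4/22.2² = 0.8838.
2θ = 62.10° or 180° − 62.10° = 117.9°, so θ = 31.05° or 58.95°.
The smaller angle is 31.05°.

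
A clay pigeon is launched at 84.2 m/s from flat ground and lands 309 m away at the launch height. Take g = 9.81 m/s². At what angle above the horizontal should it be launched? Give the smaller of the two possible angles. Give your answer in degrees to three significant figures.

Level-ground range R = v₀² sin(2θ)/g ⇒ sin(2θ) = gR/v₀² = 9.81 × 309 / 84.2² = 0.4276.
2θ = 25.31° or 180° − 25.31° = 154.7°, so θ = 12.66° or 77.34°.
The smaller angle is 12.66°.

12.7°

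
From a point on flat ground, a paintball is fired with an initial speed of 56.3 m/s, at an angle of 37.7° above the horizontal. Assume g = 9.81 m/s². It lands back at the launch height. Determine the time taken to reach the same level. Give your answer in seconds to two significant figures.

Components: vₓ = 56.30 cos 37.7° = 44.55 m/s, v_y0 = 56.30 sin 37.7° = 34.43 m/s.
Time of flight on level ground: T = 2 v_y0 / g = 2 × 34.43 / 9.81 = 7.019 s.

7.0 s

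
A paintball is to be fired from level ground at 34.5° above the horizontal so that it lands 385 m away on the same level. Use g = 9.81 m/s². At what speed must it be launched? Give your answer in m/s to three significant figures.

63.6 m/s

On level ground R = v₀² sin 2θ / g ⇒ v₀ = √(gR / sin 2θ).
v₀ = √(9.81 × 385 / sin 69.00°) = √(3777 / 0.9336) = √4045.6 = 63.60 m/s.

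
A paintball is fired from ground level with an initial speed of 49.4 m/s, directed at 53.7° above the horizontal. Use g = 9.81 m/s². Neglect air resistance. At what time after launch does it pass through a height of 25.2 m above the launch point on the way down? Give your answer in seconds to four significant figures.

vₓ = 49.40 cos 53.7° = 29.25 m/s; v_y0 = 49.40 sin 53.7° = 39.81 m/s.
Height y(t) = 39.81 t − 4.905 t² = 25.2 gives 4.905 t² − 39.81 t + 25.2 = 0.
Quadratic formula: t = (39.81 ± √1090.6) / 9.81 = (39.81 ± 33.02) / 9.81 → t = 0.6919 s or 7.425 s.
The descending-branch root is 7.425 s.

7.425 s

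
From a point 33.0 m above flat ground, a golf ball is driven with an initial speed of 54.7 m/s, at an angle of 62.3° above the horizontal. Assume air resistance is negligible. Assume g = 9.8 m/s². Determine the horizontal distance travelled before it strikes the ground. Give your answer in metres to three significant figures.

Horizontal component vₓ = 54.70 cos 62.3° = 25.43 m/s; vertical v_y0 = 54.70 sin 62.3° = 48.43 m/s.
Vertical motion (up positive, ground at y = 0): 4.900 t² − (48.43) t − 33.0 = 0, so t = (48.43 + √(48.43² + 2·9.80·33.0)) / 9.80 = (48.43 + 54.70) / 9.80 = 10.52 s.
Horizontal distance: R = vₓ t = 25.43 × 10.52 = 267.6 m.

268 m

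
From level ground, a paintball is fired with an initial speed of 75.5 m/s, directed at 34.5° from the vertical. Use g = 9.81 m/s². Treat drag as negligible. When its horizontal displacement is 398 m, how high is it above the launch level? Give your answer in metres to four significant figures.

154.2 m

Resolve: vₓ = 75.50 sin 34.5° = 42.76 m/s and v_y0 = 75.50 cos 34.5° = 62.22 m/s.
At x = 398 m, t = x/vₓ = 398/42.76 = 9.307 s.
Height: y = v_y0 t − ½ g t² = 62.22 × 9.307 − 4.905 × 9.307² = 579.1 − 424.9 = 154.2 m.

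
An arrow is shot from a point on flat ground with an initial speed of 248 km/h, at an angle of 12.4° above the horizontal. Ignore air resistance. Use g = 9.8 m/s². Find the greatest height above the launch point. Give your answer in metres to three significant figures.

11.2 m

Convert: 248 km/h = 248/3.6 = 68.89 m/s.
vₓ = 68.89 cos 12.4° = 67.28 m/s; v_y0 = 68.89 sin 12.4° = 14.79 m/s.
Peak height H = v_y0² / (2g) = 218.83 / 19.60 = 11.16 m.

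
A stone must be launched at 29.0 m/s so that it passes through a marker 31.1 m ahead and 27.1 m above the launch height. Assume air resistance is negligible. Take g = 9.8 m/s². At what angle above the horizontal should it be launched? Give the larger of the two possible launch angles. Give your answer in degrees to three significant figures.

Trajectory: y = x tanθ − g x² (1 + tan²θ)/(2v₀²). With x = 31.1, y = 27.1, v₀ = 29.0, g = 9.80:
5.635 tan²θ − 31.1 tanθ + (32.74) = 0.
tanθ = [31.1 ± √(31.1² − 4 × 5.635 × (32.74))] / (2 × 5.635) = (31.1 ± 15.14) / 11.27, giving tanθ = 1.416 or 4.103.
θ = 54.77° or 76.30°; the larger is 76.30°.

76.3°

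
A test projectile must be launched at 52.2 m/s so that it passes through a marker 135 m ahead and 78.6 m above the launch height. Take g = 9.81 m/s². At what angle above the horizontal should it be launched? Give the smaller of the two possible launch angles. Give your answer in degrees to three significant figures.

Trajectory: y = x tanθ − g x² (1 + tan²θ)/(2v₀²). With x = 135, y = 78.6, v₀ = 52.2, g = 9.81:
32.81 tan²θ − 135 tanθ + (111.4) = 0.
tanθ = [135 ± √(135² − 4 × 32.81 × (111.4))] / (2 × 32.81) = (135 ± 60.04) / 65.61, giving tanθ = 1.142 or 2.973.
θ = 48.80° or 71.41°; the smaller is 48.80°.

48.8°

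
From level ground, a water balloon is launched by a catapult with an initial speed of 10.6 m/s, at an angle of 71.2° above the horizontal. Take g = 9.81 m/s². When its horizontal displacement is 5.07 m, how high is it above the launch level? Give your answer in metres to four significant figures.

vₓ = 10.60 cos 71.2° = 3.416 m/s; v_y0 = 10.60 sin 71.2° = 10.03 m/s.
Time to reach x = 5.07 m: t = x/vₓ = 5.07/3.416 = 1.484 s.
Height: y = v_y0 t − ½ g t² = 10.03 × 1.484 − 4.905 × 1.484² = 14.89 − 10.80 = 4.088 m.

4.088 m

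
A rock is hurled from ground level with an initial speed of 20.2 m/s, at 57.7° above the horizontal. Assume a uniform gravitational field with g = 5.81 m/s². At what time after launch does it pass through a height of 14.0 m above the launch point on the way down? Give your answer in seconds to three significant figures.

Resolve: vₓ = 20.20 cos 57.7° = 10.79 m/s and v_y0 = 20.20 sin 57.7° = 17.07 m/s.
Height y(t) = 17.07 t − 2.905 t² = 14.0 gives 2.905 t² − 17.07 t + 14.0 = 0.
Quadratic formula: t = (17.07 ± √128.85) / 5.81 = (17.07 ± 11.35) / 5.81 → t = 0.9850 s or 4.893 s.
The descending-branch root is 4.893 s.

4.89 s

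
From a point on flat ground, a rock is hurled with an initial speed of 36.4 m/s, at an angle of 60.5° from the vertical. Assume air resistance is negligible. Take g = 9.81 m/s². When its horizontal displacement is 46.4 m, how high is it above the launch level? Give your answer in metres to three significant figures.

15.7 m

Resolve: vₓ = 36.40 sin 60.5° = 31.68 m/s and v_y0 = 36.40 cos 60.5° = 17.92 m/s.
Time to reach x = 46.4 m: t = x/vₓ = 46.4/31.68 = 1.465 s.
Height: y = v_y0 t − ½ g t² = 17.92 × 1.465 − 4.905 × 1.465² = 26.25 − 10.52 = 15.73 m.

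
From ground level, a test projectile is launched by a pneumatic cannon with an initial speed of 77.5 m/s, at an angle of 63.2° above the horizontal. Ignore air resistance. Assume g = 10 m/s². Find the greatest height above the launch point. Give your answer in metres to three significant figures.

Components: vₓ = 77.50 cos 63.2° = 34.94 m/s, v_y0 = 77.50 sin 63.2° = 69.18 m/s.
Peak height H = v_y0² / (2g) = 4785.2 / 20.00 = 239.3 m.

239 m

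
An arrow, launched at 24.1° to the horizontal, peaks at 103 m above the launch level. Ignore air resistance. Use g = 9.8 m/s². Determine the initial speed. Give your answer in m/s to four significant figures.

At the peak v_y = 0, so v_y0 = √(2gH) = √(2 × 9.80 × 103) = 44.93 m/s.
v_y0 = v₀ sin θ ⇒ v₀ = 44.93 / sin 24.1° = 110.0 m/s.

110.0 m/s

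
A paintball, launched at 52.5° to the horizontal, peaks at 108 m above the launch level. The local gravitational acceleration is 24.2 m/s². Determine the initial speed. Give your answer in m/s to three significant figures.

At the peak v_y = 0, so v_y0 = √(2gH) = √(2 × 24.2 × 108) = 72.30 m/s.
v_y0 = v₀ sin θ ⇒ v₀ = 72.30 / sin 52.5° = 91.13 m/s.

91.1 m/s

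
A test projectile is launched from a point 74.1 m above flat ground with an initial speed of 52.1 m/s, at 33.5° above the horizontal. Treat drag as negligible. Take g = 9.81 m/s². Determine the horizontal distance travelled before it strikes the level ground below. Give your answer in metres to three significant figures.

339 m

Horizontal component vₓ = 52.10 cos 33.5° = 43.45 m/s; vertical v_y0 = 52.10 sin 33.5° = 28.76 m/s.
With up positive and y = 0 at the ground: y(t) = 74.1 + (28.76) t − 4.905 t². Setting y = 0 and taking the positive root: t = [28.76 + √(28.76² + 2·9.81·74.1)] / 9.81 = (28.76 + 47.76) / 9.81 = 7.799 s.
Horizontal distance: R = vₓ t = 43.45 × 7.799 = 338.9 m.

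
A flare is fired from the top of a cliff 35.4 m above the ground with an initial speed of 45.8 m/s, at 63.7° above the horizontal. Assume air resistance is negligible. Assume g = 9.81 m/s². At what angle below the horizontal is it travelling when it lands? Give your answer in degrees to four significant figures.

67.42°

vₓ = 45.80 cos 63.7° = 20.29 m/s; v_y0 = 45.80 sin 63.7° = 41.06 m/s.
With up positive and y = 0 at the ground: y(t) = 35.4 + (41.06) t − 4.905 t². Setting y = 0 and taking the positive root: t = [41.06 + √(41.06² + 2·9.81·35.4)] / 9.81 = (41.06 + 48.79) / 9.81 = 9.159 s.
At impact: v_y = v_y0 − g t = −48.79 m/s; vₓ = 20.29 m/s.
Angle below horizontal: arctan(|v_y|/vₓ) = arctan(48.79/20.29) = 67.42°.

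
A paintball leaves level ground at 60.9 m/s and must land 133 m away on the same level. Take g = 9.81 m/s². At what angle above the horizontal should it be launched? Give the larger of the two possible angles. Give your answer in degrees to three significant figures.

Level-ground range R = v₀² sin(2θ)/g ⇒ sin(2θ) = gR/v₀² = 9.81 × 133 / 60.9² = 0.3518.
2θ = 20.60° or 180° − 20.60° = 159.4°, so θ = 10.30° or 79.70°.
The larger angle is 79.70°.

79.7°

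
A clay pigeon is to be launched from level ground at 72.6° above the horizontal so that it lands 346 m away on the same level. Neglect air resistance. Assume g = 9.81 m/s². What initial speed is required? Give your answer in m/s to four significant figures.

77.12 m/s

From R = (v₀² / g) sin 2θ: v₀ = √(gR / sin 2θ).
v₀ = √(9.81 × 346 / sin 145.2°) = √(3394 / 0.5707) = √5947.4 = 77.12 m/s.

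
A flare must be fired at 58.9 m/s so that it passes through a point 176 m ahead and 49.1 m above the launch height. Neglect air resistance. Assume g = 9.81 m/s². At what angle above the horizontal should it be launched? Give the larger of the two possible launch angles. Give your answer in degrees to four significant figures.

Trajectory: y = x tanθ − g x² (1 + tan²θ)/(2v₀²). With x = 176, y = 49.1, v₀ = 58.9, g = 9.81:
43.80 tan²θ − 176 tanθ + (92.90) = 0.
tanθ = [176 ± √(176² − 4 × 43.80 × (92.90))] / (2 × 43.80) = (176 ± 121.3) / 87.59, giving tanθ = 0.6250 or 3.394.
θ = 32.01° or 73.58°; the larger is 73.58°.

73.58°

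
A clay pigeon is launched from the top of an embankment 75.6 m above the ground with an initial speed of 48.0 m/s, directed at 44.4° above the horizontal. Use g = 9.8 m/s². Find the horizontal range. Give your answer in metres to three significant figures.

Components: vₓ = 48.00 cos 44.4° = 34.29 m/s, v_y0 = 48.00 sin 44.4° = 33.58 m/s.
Vertical motion (up positive, ground at y = 0): 4.900 t² − (33.58) t − 75.6 = 0, so t = (33.58 + √(33.58² + 2·9.80·75.6)) / 9.80 = (33.58 + 51.08) / 9.80 = 8.640 s.
Horizontal distance: R = vₓ t = 34.29 × 8.640 = 296.3 m.

296 m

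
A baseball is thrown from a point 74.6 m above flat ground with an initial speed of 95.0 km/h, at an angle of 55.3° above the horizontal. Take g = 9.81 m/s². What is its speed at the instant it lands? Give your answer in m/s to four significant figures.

46.48 m/s

Convert: 95.0 km/h = 95.0/3.6 = 26.39 m/s.
Resolve: vₓ = 26.39 cos 55.3° = 15.02 m/s and v_y0 = 26.39 sin 55.3° = 21.70 m/s.
The projectile lands when y = 74.6 + (21.70) t − ½·9.81·t² = 0. Positive root: t = (21.70 + √(21.70² + 2·9.81·74.6)) / 9.81 = (21.70 + 43.98) / 9.81 = 6.695 s.
Vertical velocity at impact: v_y = v_y0 − g t = 21.70 − 9.81 × 6.695 = −43.98 m/s.
Speed: |v| = √(vₓ² + v_y²) = √(15.02² + 43.98²) = 46.48 m/s.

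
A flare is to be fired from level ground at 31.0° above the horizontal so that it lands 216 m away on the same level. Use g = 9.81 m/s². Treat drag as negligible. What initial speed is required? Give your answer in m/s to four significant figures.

From R = (v₀² / g) sin 2θ: v₀ = √(gR / sin 2θ).
v₀ = √(9.81 × 216 / sin 62.00°) = √(2119 / 0.8829) = √2399.9 = 48.99 m/s.

48.99 m/s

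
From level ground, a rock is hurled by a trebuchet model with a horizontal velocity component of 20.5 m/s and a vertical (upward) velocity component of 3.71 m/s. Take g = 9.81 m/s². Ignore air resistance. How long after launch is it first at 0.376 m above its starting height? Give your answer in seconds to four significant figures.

Set y = v_y0 t − ½ g t² = 0.376: 4.905 t² − 3.710 t + 0.376 = 0.
Quadratic formula: t = (3.710 ± √6.3870) / 9.81 = (3.710 ± 2.527) / 9.81 → t = 0.1206 s or 0.6358 s.
The first (ascending) time is 0.1206 s.

0.1206 s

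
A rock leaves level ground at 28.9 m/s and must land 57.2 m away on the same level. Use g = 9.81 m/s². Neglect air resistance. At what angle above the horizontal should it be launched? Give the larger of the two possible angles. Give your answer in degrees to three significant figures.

R = v₀² sin 2θ / g gives sin 2θ = gR/v₀² = 9.81·57.2/28.9² = 0.6718.
2θ = 42.21° or 180° − 42.21° = 137.8°, so θ = 21.10° or 68.90°.
The larger angle is 68.90°.

68.9°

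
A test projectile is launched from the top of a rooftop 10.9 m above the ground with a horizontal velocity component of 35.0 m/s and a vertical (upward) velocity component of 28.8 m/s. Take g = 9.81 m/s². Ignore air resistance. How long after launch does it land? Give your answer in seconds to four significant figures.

The projectile lands when y = 10.9 + (28.80) t − ½·9.81·t² = 0. Positive root: t = (28.80 + √(28.80² + 2·9.81·10.9)) / 9.81 = (28.80 + 32.30) / 9.81 = 6.228 s.

6.228 s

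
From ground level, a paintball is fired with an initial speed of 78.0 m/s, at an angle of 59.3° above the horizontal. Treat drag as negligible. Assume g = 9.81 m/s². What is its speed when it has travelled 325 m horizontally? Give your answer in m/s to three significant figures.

41.9 m/s

Resolve: vₓ = 78.00 cos 59.3° = 39.82 m/s and v_y0 = 78.00 sin 59.3° = 67.07 m/s.
x = vₓ t ⇒ t = 325/39.82 = 8.161 s.
Vertical velocity there: v_y = v_y0 − g t = 67.07 − 9.81 × 8.161 = −12.99 m/s.
Speed: √(vₓ² + v_y²) = √(39.82² + 12.99²) = 41.89 m/s.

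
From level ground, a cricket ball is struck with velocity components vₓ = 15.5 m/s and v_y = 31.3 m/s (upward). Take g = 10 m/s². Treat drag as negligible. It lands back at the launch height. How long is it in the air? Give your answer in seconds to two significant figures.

Time of flight on level ground: T = 2 v_y0 / g = 2 × 31.30 / 10.0 = 6.260 s.

6.3 s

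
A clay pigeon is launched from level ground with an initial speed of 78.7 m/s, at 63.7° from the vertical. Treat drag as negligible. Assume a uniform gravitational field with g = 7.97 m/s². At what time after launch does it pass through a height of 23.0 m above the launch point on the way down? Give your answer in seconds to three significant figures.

Components: vₓ = 78.70 sin 63.7° = 70.55 m/s, v_y0 = 78.70 cos 63.7° = 34.87 m/s.
Set y = v_y0 t − ½ g t² = 23.0: 3.985 t² − 34.87 t + 23.0 = 0.
t = [34.87 ± √(34.87² − 2·7.97·23.0)] / 7.97 = (34.87 ± 29.14) / 7.97, so t = 0.7186 s or t = 8.032 s.
The descending-branch root is 8.032 s.

8.03 s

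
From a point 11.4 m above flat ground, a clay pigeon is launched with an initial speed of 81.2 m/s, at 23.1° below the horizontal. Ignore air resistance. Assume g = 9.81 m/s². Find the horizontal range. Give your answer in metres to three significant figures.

25.4 m

Components: vₓ = 81.20 cos 23.1° = 74.69 m/s, v_y0 = −31.86 m/s (downward).
With up positive and y = 0 at the ground: y(t) = 11.4 + (−31.86) t − 4.905 t². Setting y = 0 and taking the positive root: t = [−31.86 + √(31.86² + 2·9.81·11.4)] / 9.81 = (−31.86 + 35.19) / 9.81 = 0.3400 s.
Horizontal distance: R = vₓ t = 74.69 × 0.3400 = 25.40 m.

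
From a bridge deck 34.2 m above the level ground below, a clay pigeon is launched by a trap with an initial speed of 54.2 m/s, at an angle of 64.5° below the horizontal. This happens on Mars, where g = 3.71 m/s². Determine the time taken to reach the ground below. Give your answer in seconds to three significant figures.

0.681 s

Components: vₓ = 54.20 cos 64.5° = 23.33 m/s, v_y0 = −48.92 m/s (downward).
With up positive and y = 0 at the ground: y(t) = 34.2 + (−48.92) t − 1.855 t². Setting y = 0 and taking the positive root: t = [−48.92 + √(48.92² + 2·3.71·34.2)] / 3.71 = (−48.92 + 51.45) / 3.71 = 0.6815 s.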